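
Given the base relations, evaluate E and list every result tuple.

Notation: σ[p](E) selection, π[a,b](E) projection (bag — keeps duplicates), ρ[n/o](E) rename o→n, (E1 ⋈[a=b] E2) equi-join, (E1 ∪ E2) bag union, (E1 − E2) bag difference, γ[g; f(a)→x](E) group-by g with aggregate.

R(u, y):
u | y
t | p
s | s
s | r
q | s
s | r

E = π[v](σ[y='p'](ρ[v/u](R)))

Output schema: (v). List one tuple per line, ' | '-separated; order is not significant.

Subexpression sizes:
  R → 5
  ρ[v/u](R) → 5
  σ[y='p'](ρ[v/u](R)) → 1
  π[v](σ[y='p'](ρ[v/u](R))) → 1

== RESULT ==
v
t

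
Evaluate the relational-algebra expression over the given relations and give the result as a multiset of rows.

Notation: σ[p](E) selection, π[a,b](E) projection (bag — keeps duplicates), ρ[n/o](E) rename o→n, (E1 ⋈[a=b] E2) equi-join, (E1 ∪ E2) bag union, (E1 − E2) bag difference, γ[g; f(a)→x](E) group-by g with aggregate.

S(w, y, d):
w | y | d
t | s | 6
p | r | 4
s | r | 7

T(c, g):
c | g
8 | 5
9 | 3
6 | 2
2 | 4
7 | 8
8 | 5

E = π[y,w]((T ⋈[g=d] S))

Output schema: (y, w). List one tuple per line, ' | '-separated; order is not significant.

Row counts bottom-up:
  T → 6
  S → 3
  (T ⋈[g=d] S) → 1
  π[y,w]((T ⋈[g=d] S)) → 1

== RESULT ==
y | w
r | p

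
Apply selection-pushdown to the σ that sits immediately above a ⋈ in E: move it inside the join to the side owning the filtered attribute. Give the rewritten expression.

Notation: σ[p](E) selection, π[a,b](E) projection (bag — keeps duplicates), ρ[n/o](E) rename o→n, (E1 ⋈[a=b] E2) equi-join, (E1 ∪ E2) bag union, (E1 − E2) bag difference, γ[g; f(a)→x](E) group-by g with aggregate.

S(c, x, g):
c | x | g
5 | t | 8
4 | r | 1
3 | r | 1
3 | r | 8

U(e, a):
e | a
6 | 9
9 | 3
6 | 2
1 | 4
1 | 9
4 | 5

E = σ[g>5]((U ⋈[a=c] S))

σ filters on g, owned by the right side.
E' = (U ⋈[a=c] σ[g>5](S))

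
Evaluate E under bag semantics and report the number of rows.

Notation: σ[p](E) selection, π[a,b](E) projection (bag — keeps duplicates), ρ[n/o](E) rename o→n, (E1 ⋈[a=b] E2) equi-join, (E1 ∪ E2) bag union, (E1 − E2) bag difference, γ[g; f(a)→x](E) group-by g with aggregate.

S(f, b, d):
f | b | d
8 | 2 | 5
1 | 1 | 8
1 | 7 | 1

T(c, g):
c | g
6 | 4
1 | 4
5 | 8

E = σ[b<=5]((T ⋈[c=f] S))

Per-node cardinality:
  T → 3
  S → 3
  (T ⋈[c=f] S) → 2
  σ[b<=5]((T ⋈[c=f] S)) → 1

|E| = 1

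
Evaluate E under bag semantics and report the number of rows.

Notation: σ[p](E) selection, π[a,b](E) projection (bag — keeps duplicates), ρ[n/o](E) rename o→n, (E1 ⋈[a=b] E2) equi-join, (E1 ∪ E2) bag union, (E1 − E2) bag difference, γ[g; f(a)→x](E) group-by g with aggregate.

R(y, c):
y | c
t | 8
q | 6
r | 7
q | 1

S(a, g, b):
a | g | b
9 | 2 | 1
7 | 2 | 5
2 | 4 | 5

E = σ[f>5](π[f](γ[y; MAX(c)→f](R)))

Subexpression sizes:
  R → 4
  γ[y; MAX(c)→f](R) → 3
  π[f](γ[y; MAX(c)→f](R)) → 3
  σ[f>5](π[f](γ[y; MAX(c)→f](R))) → 3

|E| = 3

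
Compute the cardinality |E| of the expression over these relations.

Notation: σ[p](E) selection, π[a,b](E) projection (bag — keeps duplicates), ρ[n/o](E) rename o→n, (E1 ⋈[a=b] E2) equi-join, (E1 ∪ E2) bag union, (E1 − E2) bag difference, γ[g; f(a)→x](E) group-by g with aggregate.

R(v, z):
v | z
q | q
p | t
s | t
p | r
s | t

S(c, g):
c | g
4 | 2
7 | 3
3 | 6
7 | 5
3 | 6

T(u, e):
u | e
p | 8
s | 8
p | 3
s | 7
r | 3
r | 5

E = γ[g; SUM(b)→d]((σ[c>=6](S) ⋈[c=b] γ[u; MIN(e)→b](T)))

Stepwise |·|:
  S → 5
  σ[c>=6](S) → 2
  T → 6
  γ[u; MIN(e)→b](T) → 3
  (σ[c>=6](S) ⋈[c=b] γ[u; MIN(e)→b](T)) → 2
  γ[g; SUM(b)→d]((σ[c>=6](S) ⋈[c=b] γ[u; MIN(e)→b](T))) → 2

|E| = 2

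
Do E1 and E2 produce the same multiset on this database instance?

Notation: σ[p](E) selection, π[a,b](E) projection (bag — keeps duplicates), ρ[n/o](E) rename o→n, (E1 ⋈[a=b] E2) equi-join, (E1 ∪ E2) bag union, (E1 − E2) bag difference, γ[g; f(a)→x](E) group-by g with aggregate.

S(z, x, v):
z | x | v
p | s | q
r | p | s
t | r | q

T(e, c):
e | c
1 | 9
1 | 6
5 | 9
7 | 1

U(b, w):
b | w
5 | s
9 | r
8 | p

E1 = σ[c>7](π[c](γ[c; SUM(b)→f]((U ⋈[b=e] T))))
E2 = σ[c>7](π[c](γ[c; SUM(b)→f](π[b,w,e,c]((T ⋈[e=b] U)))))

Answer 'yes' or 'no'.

E1 row counts bottom-up:
  U → 3
  T → 4
  (U ⋈[b=e] T) → 1
  γ[c; SUM(b)→f]((U ⋈[b=e] T)) → 1
  π[c](γ[c; SUM(b)→f]((U ⋈[b=e] T))) → 1
  σ[c>7](π[c](γ[c; SUM(b)→f]((U ⋈[b=e] T)))) → 1
E2 row counts bottom-up:
  T → 4
  U → 3
  (T ⋈[e=b] U) → 1
  π[b,w,e,c]((T ⋈[e=b] U)) → 1
  γ[c; SUM(b)→f](π[b,w,e,c]((T ⋈[e=b] U))) → 1
  π[c](γ[c; SUM(b)→f](π[b,w,e,c]((T ⋈[e=b] U)))) → 1
  σ[c>7](π[c](γ[c; SUM(b)→f](π[b,w,e,c]((T ⋈[e=b] U))))) → 1

E1 and E2 produce the same multiset:
c
9

yes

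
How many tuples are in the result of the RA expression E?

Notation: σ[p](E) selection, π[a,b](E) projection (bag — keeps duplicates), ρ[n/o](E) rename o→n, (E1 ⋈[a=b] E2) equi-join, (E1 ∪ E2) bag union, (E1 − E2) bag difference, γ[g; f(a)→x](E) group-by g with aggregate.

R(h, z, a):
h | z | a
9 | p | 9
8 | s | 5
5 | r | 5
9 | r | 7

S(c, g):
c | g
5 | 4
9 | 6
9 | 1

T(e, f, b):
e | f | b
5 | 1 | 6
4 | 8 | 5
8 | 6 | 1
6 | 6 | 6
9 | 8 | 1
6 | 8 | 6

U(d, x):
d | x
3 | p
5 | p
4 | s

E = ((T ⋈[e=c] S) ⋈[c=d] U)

Row counts bottom-up:
  T → 6
  S → 3
  (T ⋈[e=c] S) → 3
  U → 3
  ((T ⋈[e=c] S) ⋈[c=d] U) → 1

|E| = 1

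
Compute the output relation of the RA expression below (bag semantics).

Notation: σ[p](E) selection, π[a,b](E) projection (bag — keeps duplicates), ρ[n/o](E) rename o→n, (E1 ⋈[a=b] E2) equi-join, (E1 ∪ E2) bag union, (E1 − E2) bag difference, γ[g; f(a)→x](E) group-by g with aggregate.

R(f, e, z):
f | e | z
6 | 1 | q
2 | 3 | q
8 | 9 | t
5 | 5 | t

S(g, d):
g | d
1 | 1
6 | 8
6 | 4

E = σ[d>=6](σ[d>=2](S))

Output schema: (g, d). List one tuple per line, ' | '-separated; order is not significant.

Stepwise |·|:
  S → 3
  σ[d>=2](S) → 2
  σ[d>=6](σ[d>=2](S)) → 1

== RESULT ==
g | d
6 | 8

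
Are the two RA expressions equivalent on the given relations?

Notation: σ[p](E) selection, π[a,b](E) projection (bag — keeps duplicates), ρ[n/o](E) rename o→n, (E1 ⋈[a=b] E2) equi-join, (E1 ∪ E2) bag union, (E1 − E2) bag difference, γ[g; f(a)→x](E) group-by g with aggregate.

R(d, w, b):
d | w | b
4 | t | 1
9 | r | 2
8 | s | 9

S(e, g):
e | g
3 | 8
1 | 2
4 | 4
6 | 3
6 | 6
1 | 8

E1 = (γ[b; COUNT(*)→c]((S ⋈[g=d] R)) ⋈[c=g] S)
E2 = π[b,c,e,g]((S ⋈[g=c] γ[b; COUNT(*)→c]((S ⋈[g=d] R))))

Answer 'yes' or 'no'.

E1 subexpression sizes:
  S → 6
  R → 3
  (S ⋈[g=d] R) → 3
  γ[b; COUNT(*)→c]((S ⋈[g=d] R)) → 2
  S → 6
  (γ[b; COUNT(*)→c]((S ⋈[g=d] R)) ⋈[c=g] S) → 1
E2 subexpression sizes:
  S → 6
  S → 6
  R → 3
  (S ⋈[g=d] R) → 3
  γ[b; COUNT(*)→c]((S ⋈[g=d] R)) → 2
  (S ⋈[g=c] γ[b; COUNT(*)→c]((S ⋈[g=d] R))) → 1
  π[b,c,e,g]((S ⋈[g=c] γ[b; COUNT(*)→c]((S ⋈[g=d] R)))) → 1

E1 and E2 produce the same multiset:
b | c | e | g
9 | 2 | 1 | 2

yes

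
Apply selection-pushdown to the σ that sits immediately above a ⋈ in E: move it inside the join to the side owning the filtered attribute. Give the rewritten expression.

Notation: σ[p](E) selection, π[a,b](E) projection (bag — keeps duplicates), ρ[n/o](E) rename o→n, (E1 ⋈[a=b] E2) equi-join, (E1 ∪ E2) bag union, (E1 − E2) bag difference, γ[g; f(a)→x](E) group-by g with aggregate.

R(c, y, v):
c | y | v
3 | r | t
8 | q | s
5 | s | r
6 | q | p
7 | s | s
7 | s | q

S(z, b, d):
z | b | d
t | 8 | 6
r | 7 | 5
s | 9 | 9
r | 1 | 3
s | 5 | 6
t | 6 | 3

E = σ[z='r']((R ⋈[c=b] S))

σ filters on z, owned by the right side.
E' = (R ⋈[c=b] σ[z='r'](S))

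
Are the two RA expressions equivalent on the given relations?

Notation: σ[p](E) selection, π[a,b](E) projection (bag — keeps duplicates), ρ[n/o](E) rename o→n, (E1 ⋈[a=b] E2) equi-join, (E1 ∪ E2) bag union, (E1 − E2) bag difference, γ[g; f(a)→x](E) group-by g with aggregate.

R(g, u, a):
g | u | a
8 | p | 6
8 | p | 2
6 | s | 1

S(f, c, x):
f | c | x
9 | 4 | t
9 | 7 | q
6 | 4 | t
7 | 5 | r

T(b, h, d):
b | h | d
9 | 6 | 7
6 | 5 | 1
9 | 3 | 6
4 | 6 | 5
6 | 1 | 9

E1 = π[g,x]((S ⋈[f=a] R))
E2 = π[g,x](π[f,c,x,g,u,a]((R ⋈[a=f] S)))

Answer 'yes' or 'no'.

E1 stepwise |·|:
  S → 4
  R → 3
  (S ⋈[f=a] R) → 1
  π[g,x]((S ⋈[f=a] R)) → 1
E2 stepwise |·|:
  R → 3
  S → 4
  (R ⋈[a=f] S) → 1
  π[f,c,x,g,u,a]((R ⋈[a=f] S)) → 1
  π[g,x](π[f,c,x,g,u,a]((R ⋈[a=f] S))) → 1

E1 and E2 produce the same multiset:
g | x
8 | t

yes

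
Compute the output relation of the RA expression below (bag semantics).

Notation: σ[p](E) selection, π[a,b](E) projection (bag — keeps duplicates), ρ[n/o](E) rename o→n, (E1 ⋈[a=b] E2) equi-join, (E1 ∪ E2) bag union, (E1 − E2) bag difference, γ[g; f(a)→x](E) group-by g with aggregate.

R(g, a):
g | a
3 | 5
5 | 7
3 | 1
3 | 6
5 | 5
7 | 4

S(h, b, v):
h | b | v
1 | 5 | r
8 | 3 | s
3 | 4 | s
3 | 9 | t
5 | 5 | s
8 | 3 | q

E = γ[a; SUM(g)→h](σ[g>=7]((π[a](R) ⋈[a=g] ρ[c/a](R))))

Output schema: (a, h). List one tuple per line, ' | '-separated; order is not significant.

Per-node cardinality:
  R → 6
  π[a](R) → 6
  R → 6
  ρ[c/a](R) → 6
  (π[a](R) ⋈[a=g] ρ[c/a](R)) → 5
  σ[g>=7]((π[a](R) ⋈[a=g] ρ[c/a](R))) → 1
  γ[a; SUM(g)→h](σ[g>=7]((π[a](R) ⋈[a=g] ρ[c/a](R)))) → 1

== RESULT ==
a | h
7 | 7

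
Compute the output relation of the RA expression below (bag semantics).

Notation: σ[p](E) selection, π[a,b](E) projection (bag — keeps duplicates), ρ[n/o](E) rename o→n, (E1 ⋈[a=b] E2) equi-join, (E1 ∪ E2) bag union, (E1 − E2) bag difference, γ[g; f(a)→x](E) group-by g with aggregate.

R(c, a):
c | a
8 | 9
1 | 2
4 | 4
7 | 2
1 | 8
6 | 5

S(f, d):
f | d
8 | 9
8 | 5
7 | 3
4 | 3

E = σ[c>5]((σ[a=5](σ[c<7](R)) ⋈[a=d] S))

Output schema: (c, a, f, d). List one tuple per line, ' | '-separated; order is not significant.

Row counts bottom-up:
  R → 6
  σ[c<7](R) → 4
  σ[a=5](σ[c<7](R)) → 1
  S → 4
  (σ[a=5](σ[c<7](R)) ⋈[a=d] S) → 1
  σ[c>5]((σ[a=5](σ[c<7](R)) ⋈[a=d] S)) → 1

== RESULT ==
c | a | f | d
6 | 5 | 8 | 5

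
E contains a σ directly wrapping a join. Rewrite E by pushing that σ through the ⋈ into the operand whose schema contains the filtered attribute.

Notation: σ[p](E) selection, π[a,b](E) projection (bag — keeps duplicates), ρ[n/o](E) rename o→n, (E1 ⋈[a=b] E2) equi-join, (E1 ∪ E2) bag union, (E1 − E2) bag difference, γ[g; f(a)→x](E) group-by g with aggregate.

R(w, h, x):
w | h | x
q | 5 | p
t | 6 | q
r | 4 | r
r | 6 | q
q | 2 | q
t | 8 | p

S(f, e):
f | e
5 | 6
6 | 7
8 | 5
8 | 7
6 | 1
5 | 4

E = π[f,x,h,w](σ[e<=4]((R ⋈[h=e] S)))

σ filters on e, owned by the right side.
E' = π[f,x,h,w]((R ⋈[h=e] σ[e<=4](S)))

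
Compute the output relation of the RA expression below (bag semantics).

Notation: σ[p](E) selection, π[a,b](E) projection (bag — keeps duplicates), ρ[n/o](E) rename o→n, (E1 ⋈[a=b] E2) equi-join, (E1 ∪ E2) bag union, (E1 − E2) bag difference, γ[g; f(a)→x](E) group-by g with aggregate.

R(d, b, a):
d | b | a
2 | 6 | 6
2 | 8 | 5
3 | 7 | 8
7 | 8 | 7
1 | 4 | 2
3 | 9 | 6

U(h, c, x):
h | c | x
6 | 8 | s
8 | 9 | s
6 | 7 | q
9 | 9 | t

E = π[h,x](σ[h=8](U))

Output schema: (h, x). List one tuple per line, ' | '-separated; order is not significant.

Row counts bottom-up:
  U → 4
  σ[h=8](U) → 1
  π[h,x](σ[h=8](U)) → 1

== RESULT ==
h | x
8 | s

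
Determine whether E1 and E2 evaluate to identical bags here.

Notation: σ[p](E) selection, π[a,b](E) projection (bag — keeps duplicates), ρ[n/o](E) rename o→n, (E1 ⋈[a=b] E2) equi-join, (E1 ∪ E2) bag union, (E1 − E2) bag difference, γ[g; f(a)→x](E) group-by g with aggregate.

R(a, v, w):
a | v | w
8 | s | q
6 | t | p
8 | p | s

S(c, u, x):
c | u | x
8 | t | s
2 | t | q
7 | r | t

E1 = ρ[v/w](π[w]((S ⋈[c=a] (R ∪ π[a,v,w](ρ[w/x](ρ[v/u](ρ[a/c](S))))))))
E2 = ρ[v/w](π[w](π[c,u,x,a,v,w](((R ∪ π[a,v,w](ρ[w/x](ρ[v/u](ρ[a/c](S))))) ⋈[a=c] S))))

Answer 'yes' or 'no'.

E1 row counts bottom-up:
  S → 3
  R → 3
  S → 3
  ρ[a/c](S) → 3
  ρ[v/u](ρ[a/c](S)) → 3
  ρ[w/x](ρ[v/u](ρ[a/c](S))) → 3
  π[a,v,w](ρ[w/x](ρ[v/u](ρ[a/c](S)))) → 3
  (R ∪ π[a,v,w](ρ[w/x](ρ[v/u](ρ[a/c](S))))) → 6
  (S ⋈[c=a] (R ∪ π[a,v,w](ρ[w/x](ρ[v/u](ρ[a/c](S)))))) → 5
  π[w]((S ⋈[c=a] (R ∪ π[a,v,w](ρ[w/x](ρ[v/u](ρ[a/c](S))))))) → 5
  ρ[v/w](π[w]((S ⋈[c=a] (R ∪ π[a,v,w](ρ[w/x](ρ[v/u](ρ[a/c](S)))))))) → 5
E2 row counts bottom-up:
  R → 3
  S → 3
  ρ[a/c](S) → 3
  ρ[v/u](ρ[a/c](S)) → 3
  ρ[w/x](ρ[v/u](ρ[a/c](S))) → 3
  π[a,v,w](ρ[w/x](ρ[v/u](ρ[a/c](S)))) → 3
  (R ∪ π[a,v,w](ρ[w/x](ρ[v/u](ρ[a/c](S))))) → 6
  S → 3
  ((R ∪ π[a,v,w](ρ[w/x](ρ[v/u](ρ[a/c](S))))) ⋈[a=c] S) → 5
  π[c,u,x,a,v,w](((R ∪ π[a,v,w](ρ[w/x](ρ[v/u](ρ[a/c](S))))) ⋈[a=c] S)) → 5
  π[w](π[c,u,x,a,v,w](((R ∪ π[a,v,w](ρ[w/x](ρ[v/u](ρ[a/c](S))))) ⋈[a=c] S))) → 5
  ρ[v/w](π[w](π[c,u,x,a,v,w](((R ∪ π[a,v,w](ρ[w/x](ρ[v/u](ρ[a/c](S))))) ⋈[a=c] S)))) → 5

E1 and E2 produce the same multiset:
v
q
q
s
s
t

yes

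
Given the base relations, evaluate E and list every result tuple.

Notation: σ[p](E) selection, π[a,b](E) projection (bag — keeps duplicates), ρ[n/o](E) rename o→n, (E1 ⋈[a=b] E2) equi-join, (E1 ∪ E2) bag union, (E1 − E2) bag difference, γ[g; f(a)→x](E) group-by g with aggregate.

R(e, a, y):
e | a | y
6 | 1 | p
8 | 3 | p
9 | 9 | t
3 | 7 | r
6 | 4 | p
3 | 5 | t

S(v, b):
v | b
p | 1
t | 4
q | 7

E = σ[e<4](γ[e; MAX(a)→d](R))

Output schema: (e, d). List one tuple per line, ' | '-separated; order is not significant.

Subexpression sizes:
  R → 6
  γ[e; MAX(a)→d](R) → 4
  σ[e<4](γ[e; MAX(a)→d](R)) → 1

== RESULT ==
e | d
3 | 7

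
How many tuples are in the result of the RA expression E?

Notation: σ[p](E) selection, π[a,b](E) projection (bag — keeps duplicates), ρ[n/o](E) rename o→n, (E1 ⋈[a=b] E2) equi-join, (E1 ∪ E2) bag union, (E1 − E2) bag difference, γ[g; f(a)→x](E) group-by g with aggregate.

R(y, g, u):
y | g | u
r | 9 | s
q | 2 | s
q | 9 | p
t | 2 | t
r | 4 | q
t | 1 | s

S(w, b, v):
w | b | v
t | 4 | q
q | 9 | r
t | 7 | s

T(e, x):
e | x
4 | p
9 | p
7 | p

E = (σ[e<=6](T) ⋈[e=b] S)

Subexpression sizes:
  T → 3
  σ[e<=6](T) → 1
  S → 3
  (σ[e<=6](T) ⋈[e=b] S) → 1

|E| = 1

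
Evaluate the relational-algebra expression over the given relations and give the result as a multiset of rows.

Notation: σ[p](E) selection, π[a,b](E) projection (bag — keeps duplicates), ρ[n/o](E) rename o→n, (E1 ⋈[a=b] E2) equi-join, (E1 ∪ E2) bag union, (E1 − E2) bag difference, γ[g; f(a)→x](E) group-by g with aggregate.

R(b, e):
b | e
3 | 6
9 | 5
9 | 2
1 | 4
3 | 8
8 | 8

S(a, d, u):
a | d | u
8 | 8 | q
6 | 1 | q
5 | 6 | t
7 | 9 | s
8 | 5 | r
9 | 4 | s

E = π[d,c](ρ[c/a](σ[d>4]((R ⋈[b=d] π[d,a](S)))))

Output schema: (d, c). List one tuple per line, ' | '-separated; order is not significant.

Stepwise |·|:
  R → 6
  S → 6
  π[d,a](S) → 6
  (R ⋈[b=d] π[d,a](S)) → 4
  σ[d>4]((R ⋈[b=d] π[d,a](S))) → 3
  ρ[c/a](σ[d>4]((R ⋈[b=d] π[d,a](S)))) → 3
  π[d,c](ρ[c/a](σ[d>4]((R ⋈[b=d] π[d,a](S))))) → 3

== RESULT ==
d | c
8 | 8
9 | 7
9 | 7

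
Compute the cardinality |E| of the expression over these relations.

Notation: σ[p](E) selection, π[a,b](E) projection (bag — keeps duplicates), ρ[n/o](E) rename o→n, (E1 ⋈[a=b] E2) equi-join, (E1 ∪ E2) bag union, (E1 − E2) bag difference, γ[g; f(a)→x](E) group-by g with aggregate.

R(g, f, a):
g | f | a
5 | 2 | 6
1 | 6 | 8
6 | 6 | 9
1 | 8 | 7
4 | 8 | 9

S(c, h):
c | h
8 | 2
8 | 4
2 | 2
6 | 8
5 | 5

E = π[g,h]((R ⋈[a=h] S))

Per-node cardinality:
  R → 5
  S → 5
  (R ⋈[a=h] S) → 1
  π[g,h]((R ⋈[a=h] S)) → 1

|E| = 1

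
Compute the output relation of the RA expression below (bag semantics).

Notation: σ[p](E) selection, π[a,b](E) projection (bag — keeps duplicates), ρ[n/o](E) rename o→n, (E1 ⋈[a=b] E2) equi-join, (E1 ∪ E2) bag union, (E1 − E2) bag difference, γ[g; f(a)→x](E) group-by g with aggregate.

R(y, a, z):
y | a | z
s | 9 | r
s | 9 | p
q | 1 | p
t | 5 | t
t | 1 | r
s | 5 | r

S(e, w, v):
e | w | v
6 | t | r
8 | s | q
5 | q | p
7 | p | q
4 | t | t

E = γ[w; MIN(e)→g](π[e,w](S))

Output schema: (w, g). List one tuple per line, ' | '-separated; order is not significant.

Subexpression sizes:
  S → 5
  π[e,w](S) → 5
  γ[w; MIN(e)→g](π[e,w](S)) → 4

== RESULT ==
w | g
p | 7
q | 5
s | 8
t | 4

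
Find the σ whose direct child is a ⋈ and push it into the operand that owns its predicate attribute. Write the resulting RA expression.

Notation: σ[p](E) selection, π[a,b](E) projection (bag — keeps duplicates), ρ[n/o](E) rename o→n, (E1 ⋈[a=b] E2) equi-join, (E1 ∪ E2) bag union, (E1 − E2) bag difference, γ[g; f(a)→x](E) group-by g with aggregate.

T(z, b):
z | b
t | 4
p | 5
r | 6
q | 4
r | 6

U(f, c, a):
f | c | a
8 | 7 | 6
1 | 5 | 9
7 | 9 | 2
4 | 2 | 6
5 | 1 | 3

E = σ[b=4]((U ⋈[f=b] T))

σ filters on b, owned by the right side.
E' = (U ⋈[f=b] σ[b=4](T))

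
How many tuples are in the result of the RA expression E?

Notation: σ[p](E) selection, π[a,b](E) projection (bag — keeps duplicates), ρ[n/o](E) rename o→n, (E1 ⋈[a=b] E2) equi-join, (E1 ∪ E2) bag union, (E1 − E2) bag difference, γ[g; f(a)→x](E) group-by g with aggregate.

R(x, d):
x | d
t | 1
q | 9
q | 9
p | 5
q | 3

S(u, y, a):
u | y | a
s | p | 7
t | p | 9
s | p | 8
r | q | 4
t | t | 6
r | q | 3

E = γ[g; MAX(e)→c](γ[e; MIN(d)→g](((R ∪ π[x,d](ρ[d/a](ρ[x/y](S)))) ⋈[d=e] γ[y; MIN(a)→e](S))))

Per-node cardinality:
  R → 5
  S → 6
  ρ[x/y](S) → 6
  ρ[d/a](ρ[x/y](S)) → 6
  π[x,d](ρ[d/a](ρ[x/y](S))) → 6
  (R ∪ π[x,d](ρ[d/a](ρ[x/y](S)))) → 11
  S → 6
  γ[y; MIN(a)→e](S) → 3
  ((R ∪ π[x,d](ρ[d/a](ρ[x/y](S)))) ⋈[d=e] γ[y; MIN(a)→e](S)) → 4
  γ[e; MIN(d)→g](((R ∪ π[x,d](ρ[d/a](ρ[x/y](S)))) ⋈[d=e] γ[y; MIN(a)→e](S))) → 3
  γ[g; MAX(e)→c](γ[e; MIN(d)→g](((R ∪ π[x,d](ρ[d/a](ρ[x/y](S)))) ⋈[d=e] γ[y; MIN(a)→e](S)))) → 3

|E| = 3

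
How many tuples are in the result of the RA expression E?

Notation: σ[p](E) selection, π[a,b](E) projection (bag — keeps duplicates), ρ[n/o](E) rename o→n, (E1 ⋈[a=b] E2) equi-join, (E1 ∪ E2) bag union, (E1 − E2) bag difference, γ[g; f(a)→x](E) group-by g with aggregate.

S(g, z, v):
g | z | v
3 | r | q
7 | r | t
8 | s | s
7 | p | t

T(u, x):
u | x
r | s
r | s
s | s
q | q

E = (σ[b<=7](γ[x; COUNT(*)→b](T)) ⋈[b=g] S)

Row counts bottom-up:
  T → 4
  γ[x; COUNT(*)→b](T) → 2
  σ[b<=7](γ[x; COUNT(*)→b](T)) → 2
  S → 4
  (σ[b<=7](γ[x; COUNT(*)→b](T)) ⋈[b=g] S) → 1

|E| = 1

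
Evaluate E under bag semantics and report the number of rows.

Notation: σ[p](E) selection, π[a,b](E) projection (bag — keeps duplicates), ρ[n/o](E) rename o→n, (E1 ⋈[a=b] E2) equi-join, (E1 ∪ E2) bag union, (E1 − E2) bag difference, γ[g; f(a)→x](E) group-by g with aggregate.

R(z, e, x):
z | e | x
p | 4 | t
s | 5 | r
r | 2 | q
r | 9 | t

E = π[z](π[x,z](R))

Stepwise |·|:
  R → 4
  π[x,z](R) → 4
  π[z](π[x,z](R)) → 4

|E| = 4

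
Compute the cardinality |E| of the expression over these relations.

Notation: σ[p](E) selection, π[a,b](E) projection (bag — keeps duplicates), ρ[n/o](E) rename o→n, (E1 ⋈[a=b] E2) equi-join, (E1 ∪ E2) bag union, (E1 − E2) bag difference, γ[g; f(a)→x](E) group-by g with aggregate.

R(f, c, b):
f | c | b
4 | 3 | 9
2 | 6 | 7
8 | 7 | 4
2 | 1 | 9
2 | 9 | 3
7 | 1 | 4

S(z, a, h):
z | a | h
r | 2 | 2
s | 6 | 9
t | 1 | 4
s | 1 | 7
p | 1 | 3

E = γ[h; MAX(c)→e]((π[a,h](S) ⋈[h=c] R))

Subexpression sizes:
  S → 5
  π[a,h](S) → 5
  R → 6
  (π[a,h](S) ⋈[h=c] R) → 3
  γ[h; MAX(c)→e]((π[a,h](S) ⋈[h=c] R)) → 3

|E| = 3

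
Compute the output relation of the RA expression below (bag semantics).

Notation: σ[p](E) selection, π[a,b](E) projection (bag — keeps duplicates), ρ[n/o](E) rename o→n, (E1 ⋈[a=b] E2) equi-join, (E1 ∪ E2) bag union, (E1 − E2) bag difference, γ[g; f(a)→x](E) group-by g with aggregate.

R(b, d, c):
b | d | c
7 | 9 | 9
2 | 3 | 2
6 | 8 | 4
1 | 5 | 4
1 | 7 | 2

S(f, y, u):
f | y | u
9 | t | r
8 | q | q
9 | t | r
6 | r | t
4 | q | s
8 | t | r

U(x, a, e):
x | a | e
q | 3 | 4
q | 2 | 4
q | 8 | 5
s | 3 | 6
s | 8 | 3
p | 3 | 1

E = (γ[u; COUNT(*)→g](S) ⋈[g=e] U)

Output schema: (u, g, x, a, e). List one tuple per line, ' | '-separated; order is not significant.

Row counts bottom-up:
  S → 6
  γ[u; COUNT(*)→g](S) → 4
  U → 6
  (γ[u; COUNT(*)→g](S) ⋈[g=e] U) → 4

== RESULT ==
u | g | x | a | e
q | 1 | p | 3 | 1
r | 3 | s | 8 | 3
s | 1 | p | 3 | 1
t | 1 | p | 3 | 1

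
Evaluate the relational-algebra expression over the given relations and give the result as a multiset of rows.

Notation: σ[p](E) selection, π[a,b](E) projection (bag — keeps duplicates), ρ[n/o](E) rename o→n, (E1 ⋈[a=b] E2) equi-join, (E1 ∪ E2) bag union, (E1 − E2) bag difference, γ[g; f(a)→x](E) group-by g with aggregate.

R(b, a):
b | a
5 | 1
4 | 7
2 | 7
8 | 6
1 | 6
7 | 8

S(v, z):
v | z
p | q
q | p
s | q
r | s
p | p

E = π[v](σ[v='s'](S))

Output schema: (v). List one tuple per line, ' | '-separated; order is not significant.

Per-node cardinality:
  S → 5
  σ[v='s'](S) → 1
  π[v](σ[v='s'](S)) → 1

== RESULT ==
v
s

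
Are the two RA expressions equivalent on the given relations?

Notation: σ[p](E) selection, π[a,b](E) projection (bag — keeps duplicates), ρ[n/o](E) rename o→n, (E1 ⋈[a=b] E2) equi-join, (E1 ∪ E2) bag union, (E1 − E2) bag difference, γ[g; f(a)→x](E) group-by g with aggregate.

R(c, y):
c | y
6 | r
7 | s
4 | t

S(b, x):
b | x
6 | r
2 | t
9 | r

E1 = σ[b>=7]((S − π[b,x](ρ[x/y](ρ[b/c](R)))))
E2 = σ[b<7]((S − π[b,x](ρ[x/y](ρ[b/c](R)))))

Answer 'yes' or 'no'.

E1 per-node cardinality:
  S → 3
  R → 3
  ρ[b/c](R) → 3
  ρ[x/y](ρ[b/c](R)) → 3
  π[b,x](ρ[x/y](ρ[b/c](R))) → 3
  (S − π[b,x](ρ[x/y](ρ[b/c](R)))) → 2
  σ[b>=7]((S − π[b,x](ρ[x/y](ρ[b/c](R))))) → 1
E2 per-node cardinality:
  S → 3
  R → 3
  ρ[b/c](R) → 3
  ρ[x/y](ρ[b/c](R)) → 3
  π[b,x](ρ[x/y](ρ[b/c](R))) → 3
  (S − π[b,x](ρ[x/y](ρ[b/c](R)))) → 2
  σ[b<7]((S − π[b,x](ρ[x/y](ρ[b/c](R))))) → 1

E1 result:
b | x
9 | r
E2 result:
b | x
2 | t
Witness: (9, 'r') appears 1× in E1 but 0× in E2.

no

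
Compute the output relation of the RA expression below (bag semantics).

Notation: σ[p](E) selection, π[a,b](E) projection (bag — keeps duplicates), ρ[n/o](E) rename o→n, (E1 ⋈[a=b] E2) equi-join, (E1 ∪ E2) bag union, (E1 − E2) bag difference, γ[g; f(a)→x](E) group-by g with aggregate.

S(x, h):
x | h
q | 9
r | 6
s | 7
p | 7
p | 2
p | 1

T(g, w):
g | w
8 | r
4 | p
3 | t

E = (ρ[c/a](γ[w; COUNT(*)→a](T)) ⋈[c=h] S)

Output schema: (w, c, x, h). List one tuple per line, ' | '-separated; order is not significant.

Row counts bottom-up:
  T → 3
  γ[w; COUNT(*)→a](T) → 3
  ρ[c/a](γ[w; COUNT(*)→a](T)) → 3
  S → 6
  (ρ[c/a](γ[w; COUNT(*)→a](T)) ⋈[c=h] S) → 3

== RESULT ==
w | c | x | h
p | 1 | p | 1
r | 1 | p | 1
t | 1 | p | 1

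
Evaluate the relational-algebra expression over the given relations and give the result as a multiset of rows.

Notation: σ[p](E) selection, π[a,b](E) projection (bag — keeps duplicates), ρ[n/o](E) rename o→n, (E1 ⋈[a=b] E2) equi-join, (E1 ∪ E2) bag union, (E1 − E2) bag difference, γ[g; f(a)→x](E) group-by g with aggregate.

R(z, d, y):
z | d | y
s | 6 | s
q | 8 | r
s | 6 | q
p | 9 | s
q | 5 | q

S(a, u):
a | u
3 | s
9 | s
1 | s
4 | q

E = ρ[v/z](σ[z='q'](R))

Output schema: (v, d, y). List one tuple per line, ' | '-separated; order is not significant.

Per-node cardinality:
  R → 5
  σ[z='q'](R) → 2
  ρ[v/z](σ[z='q'](R)) → 2

== RESULT ==
v | d | y
q | 5 | q
q | 8 | r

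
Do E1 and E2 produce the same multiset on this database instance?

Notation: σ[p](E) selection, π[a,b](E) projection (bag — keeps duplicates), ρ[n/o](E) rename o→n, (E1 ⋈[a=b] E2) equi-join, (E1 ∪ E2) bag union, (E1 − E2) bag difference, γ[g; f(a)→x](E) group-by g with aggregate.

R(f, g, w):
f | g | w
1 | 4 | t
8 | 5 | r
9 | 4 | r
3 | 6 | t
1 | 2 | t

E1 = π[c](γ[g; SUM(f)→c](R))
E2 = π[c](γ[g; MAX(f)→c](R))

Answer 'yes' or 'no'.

E1 stepwise |·|:
  R → 5
  γ[g; SUM(f)→c](R) → 4
  π[c](γ[g; SUM(f)→c](R)) → 4
E2 stepwise |·|:
  R → 5
  γ[g; MAX(f)→c](R) → 4
  π[c](γ[g; MAX(f)→c](R)) → 4

E1 result:
c
1
3
8
10
E2 result:
c
1
3
8
9
Witness: (10,) appears 1× in E1 but 0× in E2.

no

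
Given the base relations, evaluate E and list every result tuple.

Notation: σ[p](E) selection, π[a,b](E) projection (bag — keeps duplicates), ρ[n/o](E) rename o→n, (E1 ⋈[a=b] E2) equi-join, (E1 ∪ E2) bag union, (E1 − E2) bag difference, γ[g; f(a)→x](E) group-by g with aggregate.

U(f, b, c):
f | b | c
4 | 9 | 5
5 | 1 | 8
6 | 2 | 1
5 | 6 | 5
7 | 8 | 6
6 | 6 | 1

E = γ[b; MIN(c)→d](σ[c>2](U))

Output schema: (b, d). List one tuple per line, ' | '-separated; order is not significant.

Row counts bottom-up:
  U → 6
  σ[c>2](U) → 4
  γ[b; MIN(c)→d](σ[c>2](U)) → 4

== RESULT ==
b | d
1 | 8
6 | 5
8 | 6
9 | 5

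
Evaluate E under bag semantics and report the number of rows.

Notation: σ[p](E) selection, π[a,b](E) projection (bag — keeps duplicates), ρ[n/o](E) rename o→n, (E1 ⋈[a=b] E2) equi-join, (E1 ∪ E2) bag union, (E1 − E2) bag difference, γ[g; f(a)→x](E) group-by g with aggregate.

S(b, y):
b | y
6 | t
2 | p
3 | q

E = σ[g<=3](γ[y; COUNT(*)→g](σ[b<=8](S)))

Subexpression sizes:
  S → 3
  σ[b<=8](S) → 3
  γ[y; COUNT(*)→g](σ[b<=8](S)) → 3
  σ[g<=3](γ[y; COUNT(*)→g](σ[b<=8](S))) → 3

|E| = 3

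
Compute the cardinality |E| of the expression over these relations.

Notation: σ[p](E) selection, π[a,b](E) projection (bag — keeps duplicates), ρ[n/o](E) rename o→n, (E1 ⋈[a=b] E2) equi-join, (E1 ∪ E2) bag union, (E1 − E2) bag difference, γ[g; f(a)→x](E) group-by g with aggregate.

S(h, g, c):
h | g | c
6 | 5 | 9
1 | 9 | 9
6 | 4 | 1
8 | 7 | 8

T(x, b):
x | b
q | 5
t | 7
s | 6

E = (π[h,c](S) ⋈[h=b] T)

Row counts bottom-up:
  S → 4
  π[h,c](S) → 4
  T → 3
  (π[h,c](S) ⋈[h=b] T) → 2

|E| = 2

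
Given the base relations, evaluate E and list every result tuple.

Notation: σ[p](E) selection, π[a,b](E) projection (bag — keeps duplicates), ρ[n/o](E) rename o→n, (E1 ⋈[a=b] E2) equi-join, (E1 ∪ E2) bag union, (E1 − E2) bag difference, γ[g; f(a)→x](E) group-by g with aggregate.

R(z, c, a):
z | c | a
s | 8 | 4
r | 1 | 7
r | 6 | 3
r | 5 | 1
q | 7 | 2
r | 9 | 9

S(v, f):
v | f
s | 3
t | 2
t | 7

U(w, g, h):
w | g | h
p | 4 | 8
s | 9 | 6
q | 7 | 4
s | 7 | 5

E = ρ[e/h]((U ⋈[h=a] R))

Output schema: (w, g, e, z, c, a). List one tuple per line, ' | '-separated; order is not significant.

Subexpression sizes:
  U → 4
  R → 6
  (U ⋈[h=a] R) → 1
  ρ[e/h]((U ⋈[h=a] R)) → 1

== RESULT ==
w | g | e | z | c | a
q | 7 | 4 | s | 8 | 4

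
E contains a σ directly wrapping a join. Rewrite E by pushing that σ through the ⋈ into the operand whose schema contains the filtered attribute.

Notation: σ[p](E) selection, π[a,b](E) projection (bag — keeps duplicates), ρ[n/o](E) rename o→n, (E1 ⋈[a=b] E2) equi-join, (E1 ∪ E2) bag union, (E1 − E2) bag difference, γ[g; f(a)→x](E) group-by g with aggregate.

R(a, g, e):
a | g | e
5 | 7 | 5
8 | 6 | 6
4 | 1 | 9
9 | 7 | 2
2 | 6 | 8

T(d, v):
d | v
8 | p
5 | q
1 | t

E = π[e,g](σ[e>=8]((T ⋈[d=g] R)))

σ filters on e, owned by the right side.
E' = π[e,g]((T ⋈[d=g] σ[e>=8](R)))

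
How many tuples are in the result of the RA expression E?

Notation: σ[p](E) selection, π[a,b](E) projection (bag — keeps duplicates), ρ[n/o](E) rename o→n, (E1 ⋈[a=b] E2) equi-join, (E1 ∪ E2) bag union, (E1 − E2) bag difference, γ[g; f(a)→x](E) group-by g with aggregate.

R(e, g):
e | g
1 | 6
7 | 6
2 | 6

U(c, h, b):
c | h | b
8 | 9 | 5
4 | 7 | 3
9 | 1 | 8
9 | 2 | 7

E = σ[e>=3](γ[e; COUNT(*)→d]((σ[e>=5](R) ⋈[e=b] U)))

Row counts bottom-up:
  R → 3
  σ[e>=5](R) → 1
  U → 4
  (σ[e>=5](R) ⋈[e=b] U) → 1
  γ[e; COUNT(*)→d]((σ[e>=5](R) ⋈[e=b] U)) → 1
  σ[e>=3](γ[e; COUNT(*)→d]((σ[e>=5](R) ⋈[e=b] U))) → 1

|E| = 1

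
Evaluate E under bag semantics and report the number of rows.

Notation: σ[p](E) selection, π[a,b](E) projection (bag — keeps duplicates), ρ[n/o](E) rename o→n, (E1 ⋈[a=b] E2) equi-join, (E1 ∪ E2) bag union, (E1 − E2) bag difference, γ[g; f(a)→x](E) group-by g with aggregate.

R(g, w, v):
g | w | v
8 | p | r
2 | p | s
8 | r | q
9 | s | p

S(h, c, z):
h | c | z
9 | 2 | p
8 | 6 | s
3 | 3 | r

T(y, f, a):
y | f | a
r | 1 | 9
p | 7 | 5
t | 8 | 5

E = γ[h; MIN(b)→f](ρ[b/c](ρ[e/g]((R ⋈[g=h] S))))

Stepwise |·|:
  R → 4
  S → 3
  (R ⋈[g=h] S) → 3
  ρ[e/g]((R ⋈[g=h] S)) → 3
  ρ[b/c](ρ[e/g]((R ⋈[g=h] S))) → 3
  γ[h; MIN(b)→f](ρ[b/c](ρ[e/g]((R ⋈[g=h] S)))) → 2

|E| = 2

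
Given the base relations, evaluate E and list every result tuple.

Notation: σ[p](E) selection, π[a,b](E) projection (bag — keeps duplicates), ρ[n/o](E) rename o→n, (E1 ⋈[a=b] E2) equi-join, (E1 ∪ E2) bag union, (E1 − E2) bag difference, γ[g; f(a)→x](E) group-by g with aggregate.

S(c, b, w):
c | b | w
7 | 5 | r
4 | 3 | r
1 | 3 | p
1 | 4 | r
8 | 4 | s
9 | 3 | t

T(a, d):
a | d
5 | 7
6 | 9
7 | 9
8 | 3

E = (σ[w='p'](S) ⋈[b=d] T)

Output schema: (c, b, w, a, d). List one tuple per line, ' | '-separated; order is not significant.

Subexpression sizes:
  S → 6
  σ[w='p'](S) → 1
  T → 4
  (σ[w='p'](S) ⋈[b=d] T) → 1

== RESULT ==
c | b | w | a | d
1 | 3 | p | 8 | 3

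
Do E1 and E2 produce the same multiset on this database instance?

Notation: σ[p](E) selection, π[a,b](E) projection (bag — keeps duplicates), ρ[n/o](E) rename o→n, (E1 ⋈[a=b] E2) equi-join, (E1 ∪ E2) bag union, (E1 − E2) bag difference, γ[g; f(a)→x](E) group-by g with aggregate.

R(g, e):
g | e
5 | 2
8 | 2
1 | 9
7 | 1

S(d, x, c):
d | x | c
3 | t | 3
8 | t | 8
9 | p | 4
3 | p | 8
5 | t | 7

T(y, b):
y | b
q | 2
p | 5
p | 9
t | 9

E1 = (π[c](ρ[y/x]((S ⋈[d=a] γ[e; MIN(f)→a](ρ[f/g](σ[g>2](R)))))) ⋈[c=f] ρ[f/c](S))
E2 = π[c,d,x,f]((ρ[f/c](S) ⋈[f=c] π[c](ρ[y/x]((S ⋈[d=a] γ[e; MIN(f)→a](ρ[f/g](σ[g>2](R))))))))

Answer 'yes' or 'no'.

E1 stepwise |·|:
  S → 5
  R → 4
  σ[g>2](R) → 3
  ρ[f/g](σ[g>2](R)) → 3
  γ[e; MIN(f)→a](ρ[f/g](σ[g>2](R))) → 2
  (S ⋈[d=a] γ[e; MIN(f)→a](ρ[f/g](σ[g>2](R)))) → 1
  ρ[y/x]((S ⋈[d=a] γ[e; MIN(f)→a](ρ[f/g](σ[g>2](R))))) → 1
  π[c](ρ[y/x]((S ⋈[d=a] γ[e; MIN(f)→a](ρ[f/g](σ[g>2](R)))))) → 1
  S → 5
  ρ[f/c](S) → 5
  (π[c](ρ[y/x]((S ⋈[d=a] γ[e; MIN(f)→a](ρ[f/g](σ[g>2](R)))))) ⋈[c=f] ρ[f/c](S)) → 1
E2 stepwise |·|:
  S → 5
  ρ[f/c](S) → 5
  S → 5
  R → 4
  σ[g>2](R) → 3
  ρ[f/g](σ[g>2](R)) → 3
  γ[e; MIN(f)→a](ρ[f/g](σ[g>2](R))) → 2
  (S ⋈[d=a] γ[e; MIN(f)→a](ρ[f/g](σ[g>2](R)))) → 1
  ρ[y/x]((S ⋈[d=a] γ[e; MIN(f)→a](ρ[f/g](σ[g>2](R))))) → 1
  π[c](ρ[y/x]((S ⋈[d=a] γ[e; MIN(f)→a](ρ[f/g](σ[g>2](R)))))) → 1
  (ρ[f/c](S) ⋈[f=c] π[c](ρ[y/x]((S ⋈[d=a] γ[e; MIN(f)→a](ρ[f/g](σ[g>2](R))))))) → 1
  π[c,d,x,f]((ρ[f/c](S) ⋈[f=c] π[c](ρ[y/x]((S ⋈[d=a] γ[e; MIN(f)→a](ρ[f/g](σ[g>2](R)))))))) → 1

E1 and E2 produce the same multiset:
c | d | x | f
7 | 5 | t | 7

yes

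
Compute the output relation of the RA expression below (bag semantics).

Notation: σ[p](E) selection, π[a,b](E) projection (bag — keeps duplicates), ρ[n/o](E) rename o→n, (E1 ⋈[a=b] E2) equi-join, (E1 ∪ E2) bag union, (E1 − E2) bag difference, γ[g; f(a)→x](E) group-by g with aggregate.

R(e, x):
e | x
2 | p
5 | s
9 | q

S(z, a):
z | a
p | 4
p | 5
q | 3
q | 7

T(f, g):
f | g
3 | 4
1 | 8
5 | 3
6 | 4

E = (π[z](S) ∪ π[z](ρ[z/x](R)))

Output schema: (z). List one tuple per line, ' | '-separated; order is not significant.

Per-node cardinality:
  S → 4
  π[z](S) → 4
  R → 3
  ρ[z/x](R) → 3
  π[z](ρ[z/x](R)) → 3
  (π[z](S) ∪ π[z](ρ[z/x](R))) → 7

== RESULT ==
z
p
p
p
q
q
q
s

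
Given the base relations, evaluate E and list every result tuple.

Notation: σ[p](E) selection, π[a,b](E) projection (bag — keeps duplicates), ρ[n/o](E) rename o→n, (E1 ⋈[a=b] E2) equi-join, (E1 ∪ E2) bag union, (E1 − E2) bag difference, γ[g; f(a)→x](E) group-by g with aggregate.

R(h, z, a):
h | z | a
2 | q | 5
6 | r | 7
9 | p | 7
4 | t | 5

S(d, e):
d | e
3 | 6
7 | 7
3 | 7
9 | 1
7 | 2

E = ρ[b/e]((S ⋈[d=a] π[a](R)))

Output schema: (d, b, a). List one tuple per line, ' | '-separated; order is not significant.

Per-node cardinality:
  S → 5
  R → 4
  π[a](R) → 4
  (S ⋈[d=a] π[a](R)) → 4
  ρ[b/e]((S ⋈[d=a] π[a](R))) → 4

== RESULT ==
d | b | a
7 | 2 | 7
7 | 2 | 7
7 | 7 | 7
7 | 7 | 7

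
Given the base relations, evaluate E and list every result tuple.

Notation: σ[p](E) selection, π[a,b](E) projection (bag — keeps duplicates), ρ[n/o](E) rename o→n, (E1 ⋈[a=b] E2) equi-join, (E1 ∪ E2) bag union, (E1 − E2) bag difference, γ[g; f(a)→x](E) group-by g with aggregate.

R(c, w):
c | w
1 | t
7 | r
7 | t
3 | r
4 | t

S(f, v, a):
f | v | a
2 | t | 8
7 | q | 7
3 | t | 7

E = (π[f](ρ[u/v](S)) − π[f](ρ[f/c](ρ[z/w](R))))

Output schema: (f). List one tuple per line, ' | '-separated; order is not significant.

Per-node cardinality:
  S → 3
  ρ[u/v](S) → 3
  π[f](ρ[u/v](S)) → 3
  R → 5
  ρ[z/w](R) → 5
  ρ[f/c](ρ[z/w](R)) → 5
  π[f](ρ[f/c](ρ[z/w](R))) → 5
  (π[f](ρ[u/v](S)) − π[f](ρ[f/c](ρ[z/w](R)))) → 1

== RESULT ==
f
2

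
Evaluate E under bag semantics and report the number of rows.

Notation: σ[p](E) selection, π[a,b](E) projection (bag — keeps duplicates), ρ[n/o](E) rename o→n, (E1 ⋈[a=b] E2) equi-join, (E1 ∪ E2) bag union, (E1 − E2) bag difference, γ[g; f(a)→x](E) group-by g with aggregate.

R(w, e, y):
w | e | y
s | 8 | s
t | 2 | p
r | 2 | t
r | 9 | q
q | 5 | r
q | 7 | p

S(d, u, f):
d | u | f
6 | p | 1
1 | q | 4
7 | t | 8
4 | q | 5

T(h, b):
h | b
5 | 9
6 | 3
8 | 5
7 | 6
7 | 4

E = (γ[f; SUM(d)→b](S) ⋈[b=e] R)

Subexpression sizes:
  S → 4
  γ[f; SUM(d)→b](S) → 4
  R → 6
  (γ[f; SUM(d)→b](S) ⋈[b=e] R) → 1

|E| = 1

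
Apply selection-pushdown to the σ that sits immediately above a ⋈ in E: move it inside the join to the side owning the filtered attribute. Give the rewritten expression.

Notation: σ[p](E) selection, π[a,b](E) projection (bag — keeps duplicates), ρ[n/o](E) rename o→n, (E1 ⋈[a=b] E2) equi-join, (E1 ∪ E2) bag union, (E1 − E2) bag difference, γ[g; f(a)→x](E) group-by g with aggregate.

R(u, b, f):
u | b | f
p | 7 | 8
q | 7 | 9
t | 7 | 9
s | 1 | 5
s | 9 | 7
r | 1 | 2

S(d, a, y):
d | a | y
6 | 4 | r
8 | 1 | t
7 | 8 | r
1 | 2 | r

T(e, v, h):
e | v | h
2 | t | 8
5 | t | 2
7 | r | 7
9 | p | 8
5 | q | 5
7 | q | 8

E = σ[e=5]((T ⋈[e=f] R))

σ filters on e, owned by the left side.
E' = (σ[e=5](T) ⋈[e=f] R)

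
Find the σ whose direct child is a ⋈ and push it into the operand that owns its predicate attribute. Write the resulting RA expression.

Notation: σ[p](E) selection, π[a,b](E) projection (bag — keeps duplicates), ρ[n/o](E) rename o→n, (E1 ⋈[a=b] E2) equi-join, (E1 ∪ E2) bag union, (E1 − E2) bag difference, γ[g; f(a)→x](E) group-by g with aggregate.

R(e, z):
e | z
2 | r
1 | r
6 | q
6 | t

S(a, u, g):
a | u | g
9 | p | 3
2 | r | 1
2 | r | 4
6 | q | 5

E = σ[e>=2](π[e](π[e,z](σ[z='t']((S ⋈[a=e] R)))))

σ filters on z, owned by the right side.
E' = σ[e>=2](π[e](π[e,z]((S ⋈[a=e] σ[z='t'](R)))))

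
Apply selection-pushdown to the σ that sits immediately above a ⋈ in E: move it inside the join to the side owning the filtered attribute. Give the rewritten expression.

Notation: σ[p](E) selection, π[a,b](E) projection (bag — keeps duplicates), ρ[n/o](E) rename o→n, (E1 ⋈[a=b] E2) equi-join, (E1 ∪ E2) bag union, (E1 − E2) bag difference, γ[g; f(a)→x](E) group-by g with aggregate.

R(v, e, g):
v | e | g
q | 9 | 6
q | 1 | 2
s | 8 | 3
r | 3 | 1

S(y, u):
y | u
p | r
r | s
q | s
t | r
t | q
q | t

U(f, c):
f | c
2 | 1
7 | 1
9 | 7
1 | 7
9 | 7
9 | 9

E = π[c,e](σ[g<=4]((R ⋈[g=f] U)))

σ filters on g, owned by the left side.
E' = π[c,e]((σ[g<=4](R) ⋈[g=f] U))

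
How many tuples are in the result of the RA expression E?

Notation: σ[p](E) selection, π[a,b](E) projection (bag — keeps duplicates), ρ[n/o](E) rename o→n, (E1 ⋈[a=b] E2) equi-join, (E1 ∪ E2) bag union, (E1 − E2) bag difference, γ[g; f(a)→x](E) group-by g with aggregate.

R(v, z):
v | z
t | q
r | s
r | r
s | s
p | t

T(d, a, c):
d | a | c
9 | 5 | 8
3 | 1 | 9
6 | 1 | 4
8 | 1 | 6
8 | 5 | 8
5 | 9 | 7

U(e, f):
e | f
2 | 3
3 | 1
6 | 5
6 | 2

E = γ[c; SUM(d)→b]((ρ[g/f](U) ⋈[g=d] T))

Row counts bottom-up:
  U → 4
  ρ[g/f](U) → 4
  T → 6
  (ρ[g/f](U) ⋈[g=d] T) → 2
  γ[c; SUM(d)→b]((ρ[g/f](U) ⋈[g=d] T)) → 2

|E| = 2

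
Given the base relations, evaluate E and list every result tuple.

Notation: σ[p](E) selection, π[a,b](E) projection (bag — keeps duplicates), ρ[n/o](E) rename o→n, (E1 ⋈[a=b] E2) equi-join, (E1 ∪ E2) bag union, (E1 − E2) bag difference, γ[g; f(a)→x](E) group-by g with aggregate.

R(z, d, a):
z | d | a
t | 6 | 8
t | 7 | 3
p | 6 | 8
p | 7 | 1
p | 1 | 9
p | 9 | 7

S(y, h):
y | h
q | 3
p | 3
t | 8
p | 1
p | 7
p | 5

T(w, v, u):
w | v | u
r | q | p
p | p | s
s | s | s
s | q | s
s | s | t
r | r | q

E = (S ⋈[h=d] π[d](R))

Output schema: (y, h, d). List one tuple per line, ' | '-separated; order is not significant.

Stepwise |·|:
  S → 6
  R → 6
  π[d](R) → 6
  (S ⋈[h=d] π[d](R)) → 3

== RESULT ==
y | h | d
p | 1 | 1
p | 7 | 7
p | 7 | 7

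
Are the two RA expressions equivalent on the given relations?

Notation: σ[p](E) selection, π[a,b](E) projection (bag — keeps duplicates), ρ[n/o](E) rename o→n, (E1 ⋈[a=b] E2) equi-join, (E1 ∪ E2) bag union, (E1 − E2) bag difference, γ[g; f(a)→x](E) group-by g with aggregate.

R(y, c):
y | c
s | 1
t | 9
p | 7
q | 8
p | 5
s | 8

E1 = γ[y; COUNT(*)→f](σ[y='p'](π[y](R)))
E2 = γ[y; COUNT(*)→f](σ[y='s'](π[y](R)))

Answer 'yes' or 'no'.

E1 row counts bottom-up:
  R → 6
  π[y](R) → 6
  σ[y='p'](π[y](R)) → 2
  γ[y; COUNT(*)→f](σ[y='p'](π[y](R))) → 1
E2 row counts bottom-up:
  R → 6
  π[y](R) → 6
  σ[y='s'](π[y](R)) → 2
  γ[y; COUNT(*)→f](σ[y='s'](π[y](R))) → 1

E1 result:
y | f
p | 2
E2 result:
y | f
s | 2
Witness: ('s', 2) appears 0× in E1 but 1× in E2.

no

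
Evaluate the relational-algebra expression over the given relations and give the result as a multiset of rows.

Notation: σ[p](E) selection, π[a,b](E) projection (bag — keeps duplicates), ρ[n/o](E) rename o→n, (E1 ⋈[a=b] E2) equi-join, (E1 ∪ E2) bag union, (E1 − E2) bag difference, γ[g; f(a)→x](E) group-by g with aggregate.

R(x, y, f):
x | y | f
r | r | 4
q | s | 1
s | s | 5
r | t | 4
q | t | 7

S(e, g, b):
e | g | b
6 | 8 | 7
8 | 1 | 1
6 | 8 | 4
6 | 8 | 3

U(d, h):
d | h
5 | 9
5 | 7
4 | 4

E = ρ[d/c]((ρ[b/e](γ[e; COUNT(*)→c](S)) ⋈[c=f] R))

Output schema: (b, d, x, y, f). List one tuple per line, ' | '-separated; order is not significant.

Row counts bottom-up:
  S → 4
  γ[e; COUNT(*)→c](S) → 2
  ρ[b/e](γ[e; COUNT(*)→c](S)) → 2
  R → 5
  (ρ[b/e](γ[e; COUNT(*)→c](S)) ⋈[c=f] R) → 1
  ρ[d/c]((ρ[b/e](γ[e; COUNT(*)→c](S)) ⋈[c=f] R)) → 1

== RESULT ==
b | d | x | y | f
8 | 1 | q | s | 1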